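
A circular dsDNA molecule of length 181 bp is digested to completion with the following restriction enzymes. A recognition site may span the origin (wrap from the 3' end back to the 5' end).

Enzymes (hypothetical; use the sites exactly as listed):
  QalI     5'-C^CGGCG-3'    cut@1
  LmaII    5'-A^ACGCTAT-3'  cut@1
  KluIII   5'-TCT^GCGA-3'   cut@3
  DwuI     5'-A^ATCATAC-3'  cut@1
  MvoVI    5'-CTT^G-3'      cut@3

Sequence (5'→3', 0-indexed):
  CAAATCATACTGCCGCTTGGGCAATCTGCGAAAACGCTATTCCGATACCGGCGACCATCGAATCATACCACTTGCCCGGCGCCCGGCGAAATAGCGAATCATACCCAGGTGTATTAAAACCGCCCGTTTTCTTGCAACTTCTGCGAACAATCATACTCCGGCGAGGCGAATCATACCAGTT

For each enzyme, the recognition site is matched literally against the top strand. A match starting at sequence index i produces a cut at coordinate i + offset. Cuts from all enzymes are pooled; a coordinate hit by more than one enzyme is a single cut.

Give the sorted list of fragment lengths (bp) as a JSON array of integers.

[3,6,7,7,9,9,9,11,12,13,14,15,15,15,36]

Per-enzyme occurrences:
  QalI CCGGCG/1: at [47, 75, 82, 157] ⇒ [48, 76, 83, 158]
  LmaII AACGCTAT/1: at [32] ⇒ [33]
  KluIII TCTGCGA/3: at [24, 139] ⇒ [27, 142]
  DwuI AATCATAC/1: at [2, 60, 96, 148, 168] ⇒ [3, 61, 97, 149, 169]
  MvoVI CTTG/3: at [15, 70, 130] ⇒ [18, 73, 133]

All cut coordinates (distinct, sorted): [3, 18, 27, 33, 48, 61, 73, 76, 83, 97, 133, 142, 149, 158, 169]

Fragments:
  3→18: 15 bp
  18→27: 9 bp
  27→33: 6 bp
  33→48: 15 bp
  48→61: 13 bp
  61→73: 12 bp
  73→76: 3 bp
  76→83: 7 bp
  83→97: 14 bp
  97→133: 36 bp
  133→142: 9 bp
  142→149: 7 bp
  149→158: 9 bp
  158→169: 11 bp
  169→3 (wrap): 181-169+3 = 15 bp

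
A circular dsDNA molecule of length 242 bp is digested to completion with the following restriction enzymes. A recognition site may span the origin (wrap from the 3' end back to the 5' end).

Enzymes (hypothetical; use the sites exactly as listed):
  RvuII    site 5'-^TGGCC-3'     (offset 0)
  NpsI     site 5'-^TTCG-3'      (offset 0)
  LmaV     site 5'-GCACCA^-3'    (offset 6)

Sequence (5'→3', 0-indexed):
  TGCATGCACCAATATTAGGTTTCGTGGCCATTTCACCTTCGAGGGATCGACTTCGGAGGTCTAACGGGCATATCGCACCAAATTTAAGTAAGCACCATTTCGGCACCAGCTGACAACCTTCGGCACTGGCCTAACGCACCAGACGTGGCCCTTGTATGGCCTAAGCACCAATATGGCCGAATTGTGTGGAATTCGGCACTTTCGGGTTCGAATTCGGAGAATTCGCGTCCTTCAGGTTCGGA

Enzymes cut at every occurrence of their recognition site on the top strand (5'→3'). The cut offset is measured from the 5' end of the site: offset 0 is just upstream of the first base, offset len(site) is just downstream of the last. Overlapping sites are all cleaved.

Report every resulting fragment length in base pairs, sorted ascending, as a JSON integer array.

Site scan:
  RvuII (TGGCC, off=0): starts [24, 126, 145, 156, 173] → cuts [24, 126, 145, 156, 173]
  NpsI (TTCG, off=0): starts [20, 37, 51, 98, 118, 191, 200, 206, 212, 221, 236] → cuts [20, 37, 51, 98, 118, 191, 200, 206, 212, 221, 236]
  LmaV (GCACCA, off=6): starts [5, 74, 91, 102, 135, 164] → cuts [11, 80, 97, 108, 141, 170]

All cut coordinates (distinct, sorted): [11, 20, 24, 37, 51, 80, 97, 98, 108, 118, 126, 141, 145, 156, 170, 173, 191, 200, 206, 212, 221, 236]

Fragments:
  11→20: 9 bp
  20→24: 4 bp
  24→37: 13 bp
  37→51: 14 bp
  51→80: 29 bp
  80→97: 17 bp
  97→98: 1 bp
  98→108: 10 bp
  108→118: 10 bp
  118→126: 8 bp
  126→141: 15 bp
  141→145: 4 bp
  145→156: 11 bp
  156→170: 14 bp
  170→173: 3 bp
  173→191: 18 bp
  191→200: 9 bp
  200→206: 6 bp
  206→212: 6 bp
  212→221: 9 bp
  221→236: 15 bp
  236→11 (wrap): 242-236+11 = 17 bp

[1,3,4,4,6,6,8,9,9,9,10,10,11,13,14,14,15,15,17,17,18,29]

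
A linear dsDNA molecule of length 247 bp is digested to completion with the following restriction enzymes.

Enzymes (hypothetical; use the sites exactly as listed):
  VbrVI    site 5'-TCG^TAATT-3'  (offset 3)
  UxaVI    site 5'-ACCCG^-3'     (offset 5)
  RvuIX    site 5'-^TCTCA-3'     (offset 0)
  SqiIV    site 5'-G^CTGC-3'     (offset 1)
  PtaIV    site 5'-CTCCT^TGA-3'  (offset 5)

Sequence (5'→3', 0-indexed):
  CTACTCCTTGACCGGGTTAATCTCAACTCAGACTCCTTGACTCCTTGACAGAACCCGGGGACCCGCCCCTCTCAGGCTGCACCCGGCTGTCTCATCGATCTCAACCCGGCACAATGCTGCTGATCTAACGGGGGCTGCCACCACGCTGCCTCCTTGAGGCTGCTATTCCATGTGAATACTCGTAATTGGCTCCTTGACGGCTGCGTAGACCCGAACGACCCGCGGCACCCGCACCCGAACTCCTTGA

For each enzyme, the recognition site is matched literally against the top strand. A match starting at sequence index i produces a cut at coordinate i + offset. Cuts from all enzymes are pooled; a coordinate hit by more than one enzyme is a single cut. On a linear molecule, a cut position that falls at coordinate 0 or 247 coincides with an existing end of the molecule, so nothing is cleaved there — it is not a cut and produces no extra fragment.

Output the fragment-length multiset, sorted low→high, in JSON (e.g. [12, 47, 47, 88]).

[3,4,4,5,6,6,7,7,8,8,8,8,9,9,9,9,9,10,11,12,12,12,13,17,18,23]

Scan for sites:
  VbrVI TCGTAATT/3: at [179] ⇒ [182]
  UxaVI ACCCG/5: at [52, 60, 80, 103, 208, 217, 226, 232] ⇒ [57, 65, 85, 108, 213, 222, 231, 237]
  RvuIX TCTCA/0: at [20, 69, 89, 98] ⇒ [20, 69, 89, 98]
  SqiIV GCTGC/1: at [75, 115, 133, 144, 158, 199] ⇒ [76, 116, 134, 145, 159, 200]
  PtaIV CTCCTTGA/5: at [3, 32, 40, 149, 189, 239] ⇒ [8, 37, 45, 154, 194, 244]

Pooled cuts: [8, 20, 37, 45, 57, 65, 69, 76, 85, 89, 98, 108, 116, 134, 145, 154, 159, 182, 194, 200, 213, 222, 231, 237, 244]

Fragment lengths:
  [0,8): 8 bp
  [8,20): 12 bp
  [20,37): 17 bp
  [37,45): 8 bp
  [45,57): 12 bp
  [57,65): 8 bp
  [65,69): 4 bp
  [69,76): 7 bp
  [76,85): 9 bp
  [85,89): 4 bp
  [89,98): 9 bp
  [98,108): 10 bp
  [108,116): 8 bp
  [116,134): 18 bp
  [134,145): 11 bp
  [145,154): 9 bp
  [154,159): 5 bp
  [159,182): 23 bp
  [182,194): 12 bp
  [194,200): 6 bp
  [200,213): 13 bp
  [213,222): 9 bp
  [222,231): 9 bp
  [231,237): 6 bp
  [237,244): 7 bp
  [244,247): 3 bp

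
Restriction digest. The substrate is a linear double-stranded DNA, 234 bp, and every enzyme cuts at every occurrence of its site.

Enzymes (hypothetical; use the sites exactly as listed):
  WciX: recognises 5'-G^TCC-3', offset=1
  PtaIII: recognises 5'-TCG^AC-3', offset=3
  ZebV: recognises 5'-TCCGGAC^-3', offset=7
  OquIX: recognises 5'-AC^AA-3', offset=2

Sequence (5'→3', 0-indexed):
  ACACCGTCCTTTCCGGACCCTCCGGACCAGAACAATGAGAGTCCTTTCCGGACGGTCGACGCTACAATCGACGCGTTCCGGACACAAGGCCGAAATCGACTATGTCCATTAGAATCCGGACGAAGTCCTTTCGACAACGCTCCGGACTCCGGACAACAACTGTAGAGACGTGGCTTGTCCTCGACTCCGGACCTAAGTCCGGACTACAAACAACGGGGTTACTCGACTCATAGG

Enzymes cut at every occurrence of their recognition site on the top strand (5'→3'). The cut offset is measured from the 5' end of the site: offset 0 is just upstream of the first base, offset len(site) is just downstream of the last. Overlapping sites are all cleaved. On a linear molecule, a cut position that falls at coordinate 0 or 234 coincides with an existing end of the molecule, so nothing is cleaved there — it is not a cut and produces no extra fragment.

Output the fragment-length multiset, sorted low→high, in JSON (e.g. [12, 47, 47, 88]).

Scan for sites:
  WciX (GTCC, off=1): starts [5, 40, 103, 124, 176, 196] → cuts [6, 41, 104, 125, 177, 197]
  PtaIII (TCGAC, off=3): starts [55, 67, 95, 130, 180, 222] → cuts [58, 70, 98, 133, 183, 225]
  ZebV (TCCGGAC, off=7): starts [11, 20, 46, 76, 114, 140, 147, 185, 197] → cuts [18, 27, 53, 83, 121, 147, 154, 192, 204]
  OquIX (ACAA, off=2): starts [31, 63, 83, 133, 152, 155, 205, 209] → cuts [33, 65, 85, 135, 154, 157, 207, 211]

Pooled cuts: [6, 18, 27, 33, 41, 53, 58, 65, 70, 83, 85, 98, 104, 121, 125, 133, 135, 147, 154, 157, 177, 183, 192, 197, 204, 207, 211, 225]

Fragments:
  [0,6): 6 bp
  [6,18): 12 bp
  [18,27): 9 bp
  [27,33): 6 bp
  [33,41): 8 bp
  [41,53): 12 bp
  [53,58): 5 bp
  [58,65): 7 bp
  [65,70): 5 bp
  [70,83): 13 bp
  [83,85): 2 bp
  [85,98): 13 bp
  [98,104): 6 bp
  [104,121): 17 bp
  [121,125): 4 bp
  [125,133): 8 bp
  [133,135): 2 bp
  [135,147): 12 bp
  [147,154): 7 bp
  [154,157): 3 bp
  [157,177): 20 bp
  [177,183): 6 bp
  [183,192): 9 bp
  [192,197): 5 bp
  [197,204): 7 bp
  [204,207): 3 bp
  [207,211): 4 bp
  [211,225): 14 bp
  [225,234): 9 bp

[2,2,3,3,4,4,5,5,5,6,6,6,6,7,7,7,8,8,9,9,9,12,12,12,13,13,14,17,20]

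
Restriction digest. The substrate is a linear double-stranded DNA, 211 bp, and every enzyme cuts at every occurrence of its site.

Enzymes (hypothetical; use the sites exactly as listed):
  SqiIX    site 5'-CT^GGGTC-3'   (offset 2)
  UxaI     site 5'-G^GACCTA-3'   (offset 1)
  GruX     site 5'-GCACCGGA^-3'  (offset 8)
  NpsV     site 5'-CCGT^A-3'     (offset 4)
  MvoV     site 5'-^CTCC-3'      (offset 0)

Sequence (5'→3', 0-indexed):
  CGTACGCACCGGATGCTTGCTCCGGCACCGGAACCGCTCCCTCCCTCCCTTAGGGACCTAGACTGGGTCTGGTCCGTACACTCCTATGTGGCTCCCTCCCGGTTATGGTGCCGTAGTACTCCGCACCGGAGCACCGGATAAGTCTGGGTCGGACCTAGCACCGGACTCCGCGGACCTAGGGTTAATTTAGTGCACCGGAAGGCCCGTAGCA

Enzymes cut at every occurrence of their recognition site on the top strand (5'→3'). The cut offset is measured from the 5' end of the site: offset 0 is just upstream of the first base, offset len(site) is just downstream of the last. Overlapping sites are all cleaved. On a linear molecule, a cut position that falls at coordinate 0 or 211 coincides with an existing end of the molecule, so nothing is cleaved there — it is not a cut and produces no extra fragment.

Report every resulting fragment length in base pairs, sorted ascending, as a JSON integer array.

[3,4,4,4,4,4,4,6,6,7,7,8,8,10,10,11,12,13,13,13,14,19,27]

Site scan:
  SqiIX CTGGGTC/2: at [62, 143] ⇒ [64, 145]
  UxaI GGACCTA/1: at [53, 150, 171] ⇒ [54, 151, 172]
  GruX GCACCGGA/8: at [5, 24, 122, 130, 157, 191] ⇒ [13, 32, 130, 138, 165, 199]
  NpsV CCGTA/4: at [73, 110, 203] ⇒ [77, 114, 207]
  MvoV CTCC/0: at [19, 36, 40, 44, 80, 91, 95, 118, 165] ⇒ [19, 36, 40, 44, 80, 91, 95, 118, 165]

All cut coordinates (distinct, sorted): [13, 19, 32, 36, 40, 44, 54, 64, 77, 80, 91, 95, 114, 118, 130, 138, 145, 151, 165, 172, 199, 207]

Fragments:
  [0,13): 13 bp
  [13,19): 6 bp
  [19,32): 13 bp
  [32,36): 4 bp
  [36,40): 4 bp
  [40,44): 4 bp
  [44,54): 10 bp
  [54,64): 10 bp
  [64,77): 13 bp
  [77,80): 3 bp
  [80,91): 11 bp
  [91,95): 4 bp
  [95,114): 19 bp
  [114,118): 4 bp
  [118,130): 12 bp
  [130,138): 8 bp
  [138,145): 7 bp
  [145,151): 6 bp
  [151,165): 14 bp
  [165,172): 7 bp
  [172,199): 27 bp
  [199,207): 8 bp
  [207,211): 4 bp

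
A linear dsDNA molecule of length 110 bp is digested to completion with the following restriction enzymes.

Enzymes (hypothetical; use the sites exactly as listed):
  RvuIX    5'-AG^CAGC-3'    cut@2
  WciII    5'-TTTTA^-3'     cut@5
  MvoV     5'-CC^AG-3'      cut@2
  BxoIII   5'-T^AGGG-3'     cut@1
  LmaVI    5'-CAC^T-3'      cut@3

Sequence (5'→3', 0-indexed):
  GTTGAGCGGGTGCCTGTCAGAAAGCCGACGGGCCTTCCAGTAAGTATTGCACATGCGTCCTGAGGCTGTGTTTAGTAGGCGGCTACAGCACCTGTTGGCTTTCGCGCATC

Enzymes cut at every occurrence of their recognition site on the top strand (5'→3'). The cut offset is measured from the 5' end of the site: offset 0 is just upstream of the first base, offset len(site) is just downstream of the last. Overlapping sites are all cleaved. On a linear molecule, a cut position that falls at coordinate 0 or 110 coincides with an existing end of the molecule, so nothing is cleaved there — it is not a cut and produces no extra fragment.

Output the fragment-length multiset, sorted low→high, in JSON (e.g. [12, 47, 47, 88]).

[38,72]

Scan for sites:
  RvuIX (AGCAGC, off=2): no sites
  WciII (TTTTA, off=5): no sites
  MvoV (CCAG, off=2): starts [36] → cuts [38]
  BxoIII (TAGGG, off=1): no sites
  LmaVI (CACT, off=3): no sites

All cut coordinates (distinct, sorted): [38]

Fragments:
  [0,38): 38 bp
  [38,110): 72 bp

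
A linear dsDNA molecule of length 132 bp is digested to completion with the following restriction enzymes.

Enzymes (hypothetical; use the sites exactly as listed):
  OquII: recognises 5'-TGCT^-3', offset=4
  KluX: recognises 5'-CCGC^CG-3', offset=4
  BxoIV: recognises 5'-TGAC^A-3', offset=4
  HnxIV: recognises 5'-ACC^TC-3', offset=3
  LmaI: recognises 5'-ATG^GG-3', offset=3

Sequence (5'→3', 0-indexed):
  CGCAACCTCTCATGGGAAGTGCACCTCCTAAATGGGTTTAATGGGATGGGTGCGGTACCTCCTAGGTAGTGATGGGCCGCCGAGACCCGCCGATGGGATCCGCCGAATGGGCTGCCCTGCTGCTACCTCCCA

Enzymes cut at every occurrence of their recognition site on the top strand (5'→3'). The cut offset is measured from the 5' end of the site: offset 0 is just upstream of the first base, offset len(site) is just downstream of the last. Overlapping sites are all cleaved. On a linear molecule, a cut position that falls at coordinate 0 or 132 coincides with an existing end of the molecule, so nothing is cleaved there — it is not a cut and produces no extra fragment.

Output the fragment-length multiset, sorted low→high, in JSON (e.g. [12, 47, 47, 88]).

Per-enzyme occurrences:
  OquII (TGCT, off=4): starts [117, 120] → cuts [121, 124]
  KluX (CCGCCG, off=4): starts [76, 86, 99] → cuts [80, 90, 103]
  BxoIV (TGACA, off=4): no sites
  HnxIV (ACCTC, off=3): starts [4, 22, 56, 124] → cuts [7, 25, 59, 127]
  LmaI (ATGGG, off=3): starts [11, 31, 40, 45, 71, 92, 106] → cuts [14, 34, 43, 48, 74, 95, 109]

Pooled cuts: [7, 14, 25, 34, 43, 48, 59, 74, 80, 90, 95, 103, 109, 121, 124, 127]

Fragment lengths:
  [0,7): 7 bp
  [7,14): 7 bp
  [14,25): 11 bp
  [25,34): 9 bp
  [34,43): 9 bp
  [43,48): 5 bp
  [48,59): 11 bp
  [59,74): 15 bp
  [74,80): 6 bp
  [80,90): 10 bp
  [90,95): 5 bp
  [95,103): 8 bp
  [103,109): 6 bp
  [109,121): 12 bp
  [121,124): 3 bp
  [124,127): 3 bp
  [127,132): 5 bp

[3,3,5,5,5,6,6,7,7,8,9,9,10,11,11,12,15]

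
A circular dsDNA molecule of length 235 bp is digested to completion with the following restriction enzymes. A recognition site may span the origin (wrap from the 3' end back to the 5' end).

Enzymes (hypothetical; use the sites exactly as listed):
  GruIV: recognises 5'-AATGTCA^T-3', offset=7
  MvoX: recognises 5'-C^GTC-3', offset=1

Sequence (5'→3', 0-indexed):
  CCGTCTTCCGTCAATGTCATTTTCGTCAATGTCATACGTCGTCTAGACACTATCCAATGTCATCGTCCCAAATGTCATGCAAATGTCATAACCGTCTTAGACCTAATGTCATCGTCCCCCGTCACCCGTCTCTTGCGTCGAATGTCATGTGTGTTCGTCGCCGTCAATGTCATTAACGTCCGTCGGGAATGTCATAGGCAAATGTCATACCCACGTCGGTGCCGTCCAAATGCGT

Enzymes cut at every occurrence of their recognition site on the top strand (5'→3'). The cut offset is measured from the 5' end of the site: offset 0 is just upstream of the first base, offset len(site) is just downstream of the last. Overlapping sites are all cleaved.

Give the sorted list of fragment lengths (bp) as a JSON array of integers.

[2,2,3,3,4,4,5,5,5,6,7,7,7,7,9,9,9,10,10,10,10,11,11,13,13,13,18,22]

Scan for sites:
  GruIV (AATGTCAT, off=7): starts [12, 27, 55, 70, 81, 104, 140, 165, 187, 200] → cuts [19, 34, 62, 77, 88, 111, 147, 172, 194, 207]
  MvoX (CGTC, off=1): starts [1, 8, 23, 36, 39, 63, 92, 112, 119, 126, 135, 155, 161, 176, 180, 213, 222, 232] → cuts [2, 9, 24, 37, 40, 64, 93, 113, 120, 127, 136, 156, 162, 177, 181, 214, 223, 233]

All cut coordinates (distinct, sorted): [2, 9, 19, 24, 34, 37, 40, 62, 64, 77, 88, 93, 111, 113, 120, 127, 136, 147, 156, 162, 172, 177, 181, 194, 207, 214, 223, 233]

Fragment lengths:
  2→9: 7 bp
  9→19: 10 bp
  19→24: 5 bp
  24→34: 10 bp
  34→37: 3 bp
  37→40: 3 bp
  40→62: 22 bp
  62→64: 2 bp
  64→77: 13 bp
  77→88: 11 bp
  88→93: 5 bp
  93→111: 18 bp
  111→113: 2 bp
  113→120: 7 bp
  120→127: 7 bp
  127→136: 9 bp
  136→147: 11 bp
  147→156: 9 bp
  156→162: 6 bp
  162→172: 10 bp
  172→177: 5 bp
  177→181: 4 bp
  181→194: 13 bp
  194→207: 13 bp
  207→214: 7 bp
  214→223: 9 bp
  223→233: 10 bp
  233→2 (wrap): 235-233+2 = 4 bp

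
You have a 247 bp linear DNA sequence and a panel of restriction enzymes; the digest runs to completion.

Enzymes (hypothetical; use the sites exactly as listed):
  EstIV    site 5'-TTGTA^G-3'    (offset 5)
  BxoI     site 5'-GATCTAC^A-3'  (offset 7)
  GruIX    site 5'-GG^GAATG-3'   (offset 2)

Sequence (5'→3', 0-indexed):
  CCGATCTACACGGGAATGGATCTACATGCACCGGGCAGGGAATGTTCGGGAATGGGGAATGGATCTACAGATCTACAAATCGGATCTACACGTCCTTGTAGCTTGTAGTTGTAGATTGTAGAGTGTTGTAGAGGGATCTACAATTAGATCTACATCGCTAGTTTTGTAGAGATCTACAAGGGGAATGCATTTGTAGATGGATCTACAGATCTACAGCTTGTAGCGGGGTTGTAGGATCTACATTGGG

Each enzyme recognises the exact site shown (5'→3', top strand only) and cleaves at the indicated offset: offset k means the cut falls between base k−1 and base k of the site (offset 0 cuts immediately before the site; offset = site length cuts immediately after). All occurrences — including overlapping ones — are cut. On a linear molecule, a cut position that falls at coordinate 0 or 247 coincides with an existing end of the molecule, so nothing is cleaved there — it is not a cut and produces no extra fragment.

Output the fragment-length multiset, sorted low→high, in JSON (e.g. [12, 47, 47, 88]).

[4,5,6,6,7,7,7,8,8,8,8,9,9,10,10,11,11,11,11,12,12,12,13,13,14,15]

Scan for sites:
  EstIV (TTGTAG, off=5): starts [95, 102, 108, 115, 125, 163, 190, 217, 228] → cuts [100, 107, 113, 120, 130, 168, 195, 222, 233]
  BxoI (GATCTACA, off=7): starts [2, 18, 61, 69, 82, 134, 146, 170, 199, 207, 234] → cuts [9, 25, 68, 76, 89, 141, 153, 177, 206, 214, 241]
  GruIX (GGGAATG, off=2): starts [11, 37, 47, 54, 180] → cuts [13, 39, 49, 56, 182]

Pooled cuts: [9, 13, 25, 39, 49, 56, 68, 76, 89, 100, 107, 113, 120, 130, 141, 153, 168, 177, 182, 195, 206, 214, 222, 233, 241]

Fragments:
  [0,9): 9 bp
  [9,13): 4 bp
  [13,25): 12 bp
  [25,39): 14 bp
  [39,49): 10 bp
  [49,56): 7 bp
  [56,68): 12 bp
  [68,76): 8 bp
  [76,89): 13 bp
  [89,100): 11 bp
  [100,107): 7 bp
  [107,113): 6 bp
  [113,120): 7 bp
  [120,130): 10 bp
  [130,141): 11 bp
  [141,153): 12 bp
  [153,168): 15 bp
  [168,177): 9 bp
  [177,182): 5 bp
  [182,195): 13 bp
  [195,206): 11 bp
  [206,214): 8 bp
  [214,222): 8 bp
  [222,233): 11 bp
  [233,241): 8 bp
  [241,247): 6 bp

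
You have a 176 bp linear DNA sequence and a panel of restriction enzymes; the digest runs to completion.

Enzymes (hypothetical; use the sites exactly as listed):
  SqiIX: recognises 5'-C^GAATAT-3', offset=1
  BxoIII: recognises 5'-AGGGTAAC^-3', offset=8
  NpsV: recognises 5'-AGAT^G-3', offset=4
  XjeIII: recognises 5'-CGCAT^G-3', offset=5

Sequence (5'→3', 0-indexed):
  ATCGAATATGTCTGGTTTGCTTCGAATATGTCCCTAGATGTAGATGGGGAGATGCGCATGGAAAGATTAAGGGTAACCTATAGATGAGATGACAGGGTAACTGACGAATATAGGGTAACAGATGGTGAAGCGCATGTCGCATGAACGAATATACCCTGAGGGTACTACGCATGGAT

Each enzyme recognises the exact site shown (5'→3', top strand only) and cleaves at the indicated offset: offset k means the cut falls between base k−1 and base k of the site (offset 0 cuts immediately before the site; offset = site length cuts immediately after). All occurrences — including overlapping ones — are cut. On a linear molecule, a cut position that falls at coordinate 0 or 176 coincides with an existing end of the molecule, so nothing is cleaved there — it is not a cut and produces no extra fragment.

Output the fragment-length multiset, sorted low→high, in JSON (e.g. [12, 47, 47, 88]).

[3,4,4,4,4,5,6,6,7,8,8,11,12,14,16,18,20,26]

Per-enzyme occurrences:
  SqiIX CGAATAT/1: at [2, 22, 104, 145] ⇒ [3, 23, 105, 146]
  BxoIII AGGGTAAC/8: at [69, 93, 111] ⇒ [77, 101, 119]
  NpsV AGATG/4: at [35, 41, 49, 81, 86, 119] ⇒ [39, 45, 53, 85, 90, 123]
  XjeIII CGCATG/5: at [54, 130, 137, 167] ⇒ [59, 135, 142, 172]

Pooled cuts: [3, 23, 39, 45, 53, 59, 77, 85, 90, 101, 105, 119, 123, 135, 142, 146, 172]

Fragment lengths:
  [0,3): 3 bp
  [3,23): 20 bp
  [23,39): 16 bp
  [39,45): 6 bp
  [45,53): 8 bp
  [53,59): 6 bp
  [59,77): 18 bp
  [77,85): 8 bp
  [85,90): 5 bp
  [90,101): 11 bp
  [101,105): 4 bp
  [105,119): 14 bp
  [119,123): 4 bp
  [123,135): 12 bp
  [135,142): 7 bp
  [142,146): 4 bp
  [146,172): 26 bp
  [172,176): 4 bp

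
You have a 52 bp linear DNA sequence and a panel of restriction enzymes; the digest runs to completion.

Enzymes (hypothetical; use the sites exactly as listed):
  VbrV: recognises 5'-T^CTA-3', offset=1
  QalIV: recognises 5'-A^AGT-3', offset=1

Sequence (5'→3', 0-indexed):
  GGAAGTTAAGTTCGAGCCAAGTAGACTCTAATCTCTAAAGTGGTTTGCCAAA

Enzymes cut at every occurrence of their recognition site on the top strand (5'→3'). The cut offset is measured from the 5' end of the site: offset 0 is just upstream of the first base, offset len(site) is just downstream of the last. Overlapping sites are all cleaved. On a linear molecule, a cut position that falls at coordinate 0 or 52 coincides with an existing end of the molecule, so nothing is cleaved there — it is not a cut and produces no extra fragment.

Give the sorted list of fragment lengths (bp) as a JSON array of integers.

Per-enzyme occurrences:
  VbrV (TCTA, off=1): starts [26, 33] → cuts [27, 34]
  QalIV (AAGT, off=1): starts [2, 7, 18, 37] → cuts [3, 8, 19, 38]

All cut coordinates (distinct, sorted): [3, 8, 19, 27, 34, 38]

Fragment lengths:
  [0,3): 3 bp
  [3,8): 5 bp
  [8,19): 11 bp
  [19,27): 8 bp
  [27,34): 7 bp
  [34,38): 4 bp
  [38,52): 14 bp

[3,4,5,7,8,11,14]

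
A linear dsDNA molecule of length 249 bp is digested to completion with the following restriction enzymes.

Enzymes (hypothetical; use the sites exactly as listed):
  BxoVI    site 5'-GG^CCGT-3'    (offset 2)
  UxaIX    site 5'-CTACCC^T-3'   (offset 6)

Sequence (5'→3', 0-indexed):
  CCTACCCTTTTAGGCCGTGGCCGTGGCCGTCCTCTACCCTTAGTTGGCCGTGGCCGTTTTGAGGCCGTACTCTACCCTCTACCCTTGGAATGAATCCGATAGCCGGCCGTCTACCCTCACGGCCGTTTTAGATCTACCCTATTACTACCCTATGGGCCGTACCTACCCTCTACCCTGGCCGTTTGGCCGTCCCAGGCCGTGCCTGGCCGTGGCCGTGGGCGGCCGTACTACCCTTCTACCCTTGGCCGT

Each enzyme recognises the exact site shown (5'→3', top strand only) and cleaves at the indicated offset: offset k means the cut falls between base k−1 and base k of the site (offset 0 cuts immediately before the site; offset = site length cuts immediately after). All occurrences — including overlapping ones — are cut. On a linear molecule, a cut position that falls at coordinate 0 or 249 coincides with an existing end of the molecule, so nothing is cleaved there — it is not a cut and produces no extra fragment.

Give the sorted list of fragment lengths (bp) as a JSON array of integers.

[3,4,4,6,6,6,6,6,6,7,7,7,7,8,8,8,10,10,10,10,11,11,11,12,13,13,17,22]

Scan for sites:
  BxoVI (GGCCGT, off=2): starts [12, 18, 24, 45, 51, 62, 104, 120, 154, 176, 184, 194, 204, 210, 220, 243] → cuts [14, 20, 26, 47, 53, 64, 106, 122, 156, 178, 186, 196, 206, 212, 222, 245]
  UxaIX (CTACCCT, off=6): starts [1, 33, 71, 78, 110, 133, 144, 162, 169, 227, 235] → cuts [7, 39, 77, 84, 116, 139, 150, 168, 175, 233, 241]

Pooled cuts: [7, 14, 20, 26, 39, 47, 53, 64, 77, 84, 106, 116, 122, 139, 150, 156, 168, 175, 178, 186, 196, 206, 212, 222, 233, 241, 245]

Fragment lengths:
  [0,7): 7 bp
  [7,14): 7 bp
  [14,20): 6 bp
  [20,26): 6 bp
  [26,39): 13 bp
  [39,47): 8 bp
  [47,53): 6 bp
  [53,64): 11 bp
  [64,77): 13 bp
  [77,84): 7 bp
  [84,106): 22 bp
  [106,116): 10 bp
  [116,122): 6 bp
  [122,139): 17 bp
  [139,150): 11 bp
  [150,156): 6 bp
  [156,168): 12 bp
  [168,175): 7 bp
  [175,178): 3 bp
  [178,186): 8 bp
  [186,196): 10 bp
  [196,206): 10 bp
  [206,212): 6 bp
  [212,222): 10 bp
  [222,233): 11 bp
  [233,241): 8 bp
  [241,245): 4 bp
  [245,249): 4 bp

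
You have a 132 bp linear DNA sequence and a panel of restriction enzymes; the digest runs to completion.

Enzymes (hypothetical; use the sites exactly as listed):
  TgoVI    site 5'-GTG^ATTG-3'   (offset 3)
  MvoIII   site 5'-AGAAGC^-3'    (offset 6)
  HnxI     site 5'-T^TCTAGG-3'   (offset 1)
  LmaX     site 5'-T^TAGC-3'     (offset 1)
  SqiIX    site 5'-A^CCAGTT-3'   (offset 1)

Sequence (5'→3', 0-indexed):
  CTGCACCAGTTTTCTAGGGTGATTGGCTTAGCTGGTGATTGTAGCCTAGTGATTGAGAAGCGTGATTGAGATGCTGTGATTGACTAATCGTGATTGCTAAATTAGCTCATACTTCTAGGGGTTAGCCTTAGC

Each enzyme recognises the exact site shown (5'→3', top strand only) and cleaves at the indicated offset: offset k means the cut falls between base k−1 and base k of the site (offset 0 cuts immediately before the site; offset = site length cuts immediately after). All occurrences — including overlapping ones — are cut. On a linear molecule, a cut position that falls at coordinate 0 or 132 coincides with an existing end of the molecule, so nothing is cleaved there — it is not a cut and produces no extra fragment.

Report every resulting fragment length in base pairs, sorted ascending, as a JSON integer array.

Per-enzyme occurrences:
  TgoVI GTGATTG/3: at [18, 34, 48, 61, 75, 89] ⇒ [21, 37, 51, 64, 78, 92]
  MvoIII AGAAGC/6: at [55] ⇒ [61]
  HnxI TTCTAGG/1: at [11, 112] ⇒ [12, 113]
  LmaX TTAGC/1: at [27, 101, 121, 127] ⇒ [28, 102, 122, 128]
  SqiIX ACCAGTT/1: at [4] ⇒ [5]

All cut coordinates (distinct, sorted): [5, 12, 21, 28, 37, 51, 61, 64, 78, 92, 102, 113, 122, 128]

Fragment lengths:
  [0,5): 5 bp
  [5,12): 7 bp
  [12,21): 9 bp
  [21,28): 7 bp
  [28,37): 9 bp
  [37,51): 14 bp
  [51,61): 10 bp
  [61,64): 3 bp
  [64,78): 14 bp
  [78,92): 14 bp
  [92,102): 10 bp
  [102,113): 11 bp
  [113,122): 9 bp
  [122,128): 6 bp
  [128,132): 4 bp

[3,4,5,6,7,7,9,9,9,10,10,11,14,14,14]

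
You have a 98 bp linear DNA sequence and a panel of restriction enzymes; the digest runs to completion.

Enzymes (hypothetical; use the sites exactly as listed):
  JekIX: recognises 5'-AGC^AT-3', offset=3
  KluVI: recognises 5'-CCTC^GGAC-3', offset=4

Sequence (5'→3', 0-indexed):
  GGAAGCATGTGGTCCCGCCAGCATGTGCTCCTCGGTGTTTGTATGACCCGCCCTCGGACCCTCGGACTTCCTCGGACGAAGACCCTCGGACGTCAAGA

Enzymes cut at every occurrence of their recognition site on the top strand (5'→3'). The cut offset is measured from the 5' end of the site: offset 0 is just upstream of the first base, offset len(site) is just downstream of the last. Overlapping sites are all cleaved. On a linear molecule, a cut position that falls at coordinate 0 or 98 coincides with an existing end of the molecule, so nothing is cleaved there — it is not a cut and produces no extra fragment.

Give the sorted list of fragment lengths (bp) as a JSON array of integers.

Scan for sites:
  JekIX (AGCAT, off=3): starts [3, 19] → cuts [6, 22]
  KluVI (CCTCGGAC, off=4): starts [51, 59, 69, 83] → cuts [55, 63, 73, 87]

All cut coordinates (distinct, sorted): [6, 22, 55, 63, 73, 87]

Fragments:
  [0,6): 6 bp
  [6,22): 16 bp
  [22,55): 33 bp
  [55,63): 8 bp
  [63,73): 10 bp
  [73,87): 14 bp
  [87,98): 11 bp

[6,8,10,11,14,16,33]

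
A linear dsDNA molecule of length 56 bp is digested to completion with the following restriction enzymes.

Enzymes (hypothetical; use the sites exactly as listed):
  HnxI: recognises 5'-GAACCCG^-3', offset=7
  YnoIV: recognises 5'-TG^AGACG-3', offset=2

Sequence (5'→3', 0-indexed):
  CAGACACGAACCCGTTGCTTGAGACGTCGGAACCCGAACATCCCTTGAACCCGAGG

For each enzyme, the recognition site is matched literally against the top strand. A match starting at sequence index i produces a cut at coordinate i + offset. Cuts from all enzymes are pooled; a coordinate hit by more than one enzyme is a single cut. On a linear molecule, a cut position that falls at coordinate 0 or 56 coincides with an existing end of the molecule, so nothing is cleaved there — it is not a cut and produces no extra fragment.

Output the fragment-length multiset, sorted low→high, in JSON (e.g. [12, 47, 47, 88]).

[3,7,14,15,17]

Scan for sites:
  HnxI (GAACCCG, off=7): starts [7, 29, 46] → cuts [14, 36, 53]
  YnoIV (TGAGACG, off=2): starts [19] → cuts [21]

Pooled cuts: [14, 21, 36, 53]

Fragments:
  [0,14): 14 bp
  [14,21): 7 bp
  [21,36): 15 bp
  [36,53): 17 bp
  [53,56): 3 bp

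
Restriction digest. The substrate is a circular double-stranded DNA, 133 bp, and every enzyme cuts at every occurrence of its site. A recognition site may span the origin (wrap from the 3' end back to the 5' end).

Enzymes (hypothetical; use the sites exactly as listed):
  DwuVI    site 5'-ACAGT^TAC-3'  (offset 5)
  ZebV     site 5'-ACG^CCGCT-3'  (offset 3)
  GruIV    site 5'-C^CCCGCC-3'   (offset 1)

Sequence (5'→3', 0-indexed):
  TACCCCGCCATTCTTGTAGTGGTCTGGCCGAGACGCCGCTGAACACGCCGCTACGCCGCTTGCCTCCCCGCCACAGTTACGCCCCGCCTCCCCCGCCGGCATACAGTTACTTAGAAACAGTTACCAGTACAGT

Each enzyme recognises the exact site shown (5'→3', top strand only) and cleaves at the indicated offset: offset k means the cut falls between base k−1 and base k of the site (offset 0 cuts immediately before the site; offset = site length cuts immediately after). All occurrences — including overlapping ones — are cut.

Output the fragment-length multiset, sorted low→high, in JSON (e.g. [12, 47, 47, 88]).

[3,5,8,9,11,11,12,12,14,16,32]

Scan for sites:
  DwuVI (ACAGTTAC, off=5): starts [72, 102, 116, 128] → cuts [0, 77, 107, 121]
  ZebV (ACGCCGCT, off=3): starts [32, 44, 52] → cuts [35, 47, 55]
  GruIV (CCCCGCC, off=1): starts [2, 65, 81, 90] → cuts [3, 66, 82, 91]

All cut coordinates (distinct, sorted): [0, 3, 35, 47, 55, 66, 77, 82, 91, 107, 121]

Fragment lengths:
  0→3: 3 bp
  3→35: 32 bp
  35→47: 12 bp
  47→55: 8 bp
  55→66: 11 bp
  66→77: 11 bp
  77→82: 5 bp
  82→91: 9 bp
  91→107: 16 bp
  107→121: 14 bp
  121→0 (wrap): 133-121+0 = 12 bp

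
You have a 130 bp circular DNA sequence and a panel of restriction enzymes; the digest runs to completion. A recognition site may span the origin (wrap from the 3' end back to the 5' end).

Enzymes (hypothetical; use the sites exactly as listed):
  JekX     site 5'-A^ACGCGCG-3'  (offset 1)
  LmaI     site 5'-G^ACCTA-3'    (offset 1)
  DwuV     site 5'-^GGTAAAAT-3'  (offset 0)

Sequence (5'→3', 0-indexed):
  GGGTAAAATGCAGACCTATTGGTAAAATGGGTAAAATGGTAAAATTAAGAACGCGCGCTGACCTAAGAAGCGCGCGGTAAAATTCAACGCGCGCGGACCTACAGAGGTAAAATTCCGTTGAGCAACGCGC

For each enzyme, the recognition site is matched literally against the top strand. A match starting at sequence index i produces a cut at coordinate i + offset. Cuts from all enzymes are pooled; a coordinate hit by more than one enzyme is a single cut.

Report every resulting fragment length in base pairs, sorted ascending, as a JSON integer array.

[7,7,8,9,9,10,10,11,12,13,15,19]

Scan for sites:
  JekX (AACGCGCG, off=1): starts [49, 85, 123] → cuts [50, 86, 124]
  LmaI (GACCTA, off=1): starts [12, 59, 95] → cuts [13, 60, 96]
  DwuV (GGTAAAAT, off=0): starts [1, 20, 29, 37, 75, 105] → cuts [1, 20, 29, 37, 75, 105]

Pooled cuts: [1, 13, 20, 29, 37, 50, 60, 75, 86, 96, 105, 124]

Fragments:
  1→13: 12 bp
  13→20: 7 bp
  20→29: 9 bp
  29→37: 8 bp
  37→50: 13 bp
  50→60: 10 bp
  60→75: 15 bp
  75→86: 11 bp
  86→96: 10 bp
  96→105: 9 bp
  105→124: 19 bp
  124→1 (wrap): 130-124+1 = 7 bp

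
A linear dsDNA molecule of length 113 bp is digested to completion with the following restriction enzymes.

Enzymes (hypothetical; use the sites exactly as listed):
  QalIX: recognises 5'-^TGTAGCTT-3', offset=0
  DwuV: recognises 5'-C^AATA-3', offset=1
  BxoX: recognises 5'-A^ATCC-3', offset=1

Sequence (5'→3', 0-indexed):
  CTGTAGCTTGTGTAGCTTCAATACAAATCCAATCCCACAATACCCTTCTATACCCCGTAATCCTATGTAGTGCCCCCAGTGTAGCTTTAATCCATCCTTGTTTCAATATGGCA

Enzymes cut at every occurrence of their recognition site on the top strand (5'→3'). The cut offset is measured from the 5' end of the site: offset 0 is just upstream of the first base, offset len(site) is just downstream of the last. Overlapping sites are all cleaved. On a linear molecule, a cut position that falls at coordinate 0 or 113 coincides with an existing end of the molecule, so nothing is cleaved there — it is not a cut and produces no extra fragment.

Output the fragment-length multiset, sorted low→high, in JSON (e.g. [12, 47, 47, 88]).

Per-enzyme occurrences:
  QalIX TGTAGCTT/0: at [1, 10, 79] ⇒ [1, 10, 79]
  DwuV CAATA/1: at [18, 37, 103] ⇒ [19, 38, 104]
  BxoX AATCC/1: at [25, 30, 58, 88] ⇒ [26, 31, 59, 89]

All cut coordinates (distinct, sorted): [1, 10, 19, 26, 31, 38, 59, 79, 89, 104]

Fragment lengths:
  [0,1): 1 bp
  [1,10): 9 bp
  [10,19): 9 bp
  [19,26): 7 bp
  [26,31): 5 bp
  [31,38): 7 bp
  [38,59): 21 bp
  [59,79): 20 bp
  [79,89): 10 bp
  [89,104): 15 bp
  [104,113): 9 bp

[1,5,7,7,9,9,9,10,15,20,21]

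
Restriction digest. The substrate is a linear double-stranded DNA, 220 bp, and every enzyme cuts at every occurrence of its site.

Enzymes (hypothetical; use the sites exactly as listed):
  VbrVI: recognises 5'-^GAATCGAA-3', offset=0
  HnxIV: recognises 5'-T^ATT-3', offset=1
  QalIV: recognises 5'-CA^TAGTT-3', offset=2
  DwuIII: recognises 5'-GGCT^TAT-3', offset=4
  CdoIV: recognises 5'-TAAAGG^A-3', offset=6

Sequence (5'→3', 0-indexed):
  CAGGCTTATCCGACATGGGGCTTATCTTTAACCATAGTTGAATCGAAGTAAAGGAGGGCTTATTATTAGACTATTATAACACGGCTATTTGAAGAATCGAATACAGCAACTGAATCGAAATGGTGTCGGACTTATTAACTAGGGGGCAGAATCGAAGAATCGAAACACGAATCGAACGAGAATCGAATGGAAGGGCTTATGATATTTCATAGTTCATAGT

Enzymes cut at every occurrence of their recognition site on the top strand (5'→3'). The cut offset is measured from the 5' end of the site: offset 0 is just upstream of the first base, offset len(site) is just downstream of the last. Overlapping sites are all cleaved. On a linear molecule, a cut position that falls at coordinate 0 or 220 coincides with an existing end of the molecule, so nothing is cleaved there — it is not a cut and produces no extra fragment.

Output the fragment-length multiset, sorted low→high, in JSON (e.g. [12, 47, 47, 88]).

Per-enzyme occurrences:
  VbrVI GAATCGAA/0: at [39, 93, 111, 148, 156, 168, 179] ⇒ [39, 93, 111, 148, 156, 168, 179]
  HnxIV TATT/1: at [60, 63, 71, 85, 132, 202] ⇒ [61, 64, 72, 86, 133, 203]
  QalIV CATAGTT/2: at [32, 207] ⇒ [34, 209]
  DwuIII GGCTTAT/4: at [2, 18, 56, 193] ⇒ [6, 22, 60, 197]
  CdoIV TAAAGGA/6: at [48] ⇒ [54]

All cut coordinates (distinct, sorted): [6, 22, 34, 39, 54, 60, 61, 64, 72, 86, 93, 111, 133, 148, 156, 168, 179, 197, 203, 209]

Fragment lengths:
  [0,6): 6 bp
  [6,22): 16 bp
  [22,34): 12 bp
  [34,39): 5 bp
  [39,54): 15 bp
  [54,60): 6 bp
  [60,61): 1 bp
  [61,64): 3 bp
  [64,72): 8 bp
  [72,86): 14 bp
  [86,93): 7 bp
  [93,111): 18 bp
  [111,133): 22 bp
  [133,148): 15 bp
  [148,156): 8 bp
  [156,168): 12 bp
  [168,179): 11 bp
  [179,197): 18 bp
  [197,203): 6 bp
  [203,209): 6 bp
  [209,220): 11 bp

[1,3,5,6,6,6,6,7,8,8,11,11,12,12,14,15,15,16,18,18,22]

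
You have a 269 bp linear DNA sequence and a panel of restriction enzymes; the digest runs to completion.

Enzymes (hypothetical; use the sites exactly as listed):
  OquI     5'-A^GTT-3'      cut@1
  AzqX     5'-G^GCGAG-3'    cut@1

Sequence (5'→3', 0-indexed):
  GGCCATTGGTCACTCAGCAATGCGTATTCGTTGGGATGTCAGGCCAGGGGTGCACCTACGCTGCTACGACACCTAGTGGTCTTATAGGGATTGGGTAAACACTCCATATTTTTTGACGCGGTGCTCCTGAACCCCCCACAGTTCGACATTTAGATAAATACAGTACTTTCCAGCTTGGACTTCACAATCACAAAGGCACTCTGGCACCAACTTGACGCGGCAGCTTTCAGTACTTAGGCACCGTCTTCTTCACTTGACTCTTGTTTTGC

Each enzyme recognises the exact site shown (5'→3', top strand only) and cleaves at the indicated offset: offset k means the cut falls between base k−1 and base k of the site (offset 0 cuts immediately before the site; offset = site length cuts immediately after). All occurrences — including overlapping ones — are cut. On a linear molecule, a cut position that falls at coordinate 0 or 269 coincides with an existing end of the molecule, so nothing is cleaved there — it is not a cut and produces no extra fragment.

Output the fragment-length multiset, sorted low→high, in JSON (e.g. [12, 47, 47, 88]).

Per-enzyme occurrences:
  OquI (AGTT, off=1): starts [139] → cuts [140]
  AzqX (GGCGAG, off=1): no sites

All cut coordinates (distinct, sorted): [140]

Fragments:
  [0,140): 140 bp
  [140,269): 129 bp

[129,140]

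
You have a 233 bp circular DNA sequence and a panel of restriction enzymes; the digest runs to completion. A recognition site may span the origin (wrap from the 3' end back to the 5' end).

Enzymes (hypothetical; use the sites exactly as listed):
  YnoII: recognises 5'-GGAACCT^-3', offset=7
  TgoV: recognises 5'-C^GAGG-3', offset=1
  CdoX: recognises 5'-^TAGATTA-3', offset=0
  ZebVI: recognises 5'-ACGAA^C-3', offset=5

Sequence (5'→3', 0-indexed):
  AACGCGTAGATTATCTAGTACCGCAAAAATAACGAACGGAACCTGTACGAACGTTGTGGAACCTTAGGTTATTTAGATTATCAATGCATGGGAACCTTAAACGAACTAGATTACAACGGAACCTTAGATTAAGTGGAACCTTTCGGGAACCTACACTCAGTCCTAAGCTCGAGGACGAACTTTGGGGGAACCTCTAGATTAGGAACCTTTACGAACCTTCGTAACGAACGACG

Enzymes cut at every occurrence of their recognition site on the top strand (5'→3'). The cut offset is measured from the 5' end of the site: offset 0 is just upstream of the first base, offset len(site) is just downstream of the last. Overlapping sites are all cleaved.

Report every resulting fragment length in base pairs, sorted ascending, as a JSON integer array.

[1,1,4,7,7,7,8,8,9,9,11,13,13,14,14,17,18,18,24,30]

Site scan:
  YnoII (GGAACCT, off=7): starts [37, 57, 90, 117, 134, 145, 186, 201] → cuts [44, 64, 97, 124, 141, 152, 193, 208]
  TgoV (CGAGG, off=1): starts [169] → cuts [170]
  CdoX (TAGATTA, off=0): starts [6, 73, 106, 124, 194] → cuts [6, 73, 106, 124, 194]
  ZebVI (ACGAAC, off=5): starts [31, 46, 100, 174, 210, 223, 230] → cuts [2, 36, 51, 105, 179, 215, 228]

Pooled cuts: [2, 6, 36, 44, 51, 64, 73, 97, 105, 106, 124, 141, 152, 170, 179, 193, 194, 208, 215, 228]

Fragment lengths:
  2→6: 4 bp
  6→36: 30 bp
  36→44: 8 bp
  44→51: 7 bp
  51→64: 13 bp
  64→73: 9 bp
  73→97: 24 bp
  97→105: 8 bp
  105→106: 1 bp
  106→124: 18 bp
  124→141: 17 bp
  141→152: 11 bp
  152→170: 18 bp
  170→179: 9 bp
  179→193: 14 bp
  193→194: 1 bp
  194→208: 14 bp
  208→215: 7 bp
  215→228: 13 bp
  228→2 (wrap): 233-228+2 = 7 bp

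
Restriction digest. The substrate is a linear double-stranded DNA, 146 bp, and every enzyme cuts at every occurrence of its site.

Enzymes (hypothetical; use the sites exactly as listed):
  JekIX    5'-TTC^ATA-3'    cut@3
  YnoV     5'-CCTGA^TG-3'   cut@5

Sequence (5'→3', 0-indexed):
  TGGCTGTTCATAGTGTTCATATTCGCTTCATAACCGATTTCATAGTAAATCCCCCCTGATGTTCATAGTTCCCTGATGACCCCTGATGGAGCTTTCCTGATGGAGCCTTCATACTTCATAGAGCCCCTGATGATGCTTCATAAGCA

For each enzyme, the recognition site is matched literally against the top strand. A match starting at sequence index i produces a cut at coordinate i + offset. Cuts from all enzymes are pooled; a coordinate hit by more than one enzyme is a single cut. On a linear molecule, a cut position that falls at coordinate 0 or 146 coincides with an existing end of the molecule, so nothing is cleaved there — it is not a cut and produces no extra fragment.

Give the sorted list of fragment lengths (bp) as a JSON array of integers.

[5,7,7,9,9,9,10,10,11,12,12,13,14,18]

Per-enzyme occurrences:
  JekIX (TTCATA, off=3): starts [6, 15, 26, 38, 61, 107, 114, 136] → cuts [9, 18, 29, 41, 64, 110, 117, 139]
  YnoV (CCTGATG, off=5): starts [54, 71, 81, 95, 125] → cuts [59, 76, 86, 100, 130]

Pooled cuts: [9, 18, 29, 41, 59, 64, 76, 86, 100, 110, 117, 130, 139]

Fragment lengths:
  [0,9): 9 bp
  [9,18): 9 bp
  [18,29): 11 bp
  [29,41): 12 bp
  [41,59): 18 bp
  [59,64): 5 bp
  [64,76): 12 bp
  [76,86): 10 bp
  [86,100): 14 bp
  [100,110): 10 bp
  [110,117): 7 bp
  [117,130): 13 bp
  [130,139): 9 bp
  [139,146): 7 bp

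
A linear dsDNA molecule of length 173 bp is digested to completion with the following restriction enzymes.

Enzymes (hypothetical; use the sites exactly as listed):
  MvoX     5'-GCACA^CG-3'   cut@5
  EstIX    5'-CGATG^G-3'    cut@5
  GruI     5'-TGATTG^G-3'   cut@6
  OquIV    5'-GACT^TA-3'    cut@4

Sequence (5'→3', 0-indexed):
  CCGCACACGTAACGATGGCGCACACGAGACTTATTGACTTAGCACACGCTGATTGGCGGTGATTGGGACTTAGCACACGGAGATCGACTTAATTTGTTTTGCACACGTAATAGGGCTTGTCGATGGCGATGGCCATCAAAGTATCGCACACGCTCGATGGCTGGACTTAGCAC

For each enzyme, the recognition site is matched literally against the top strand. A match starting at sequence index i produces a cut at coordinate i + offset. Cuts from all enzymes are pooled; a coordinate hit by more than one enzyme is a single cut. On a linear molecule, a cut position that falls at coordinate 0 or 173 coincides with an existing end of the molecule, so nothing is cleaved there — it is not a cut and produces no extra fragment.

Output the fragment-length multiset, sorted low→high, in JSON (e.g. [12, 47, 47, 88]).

Scan for sites:
  MvoX GCACACG/5: at [2, 19, 41, 72, 100, 145] ⇒ [7, 24, 46, 77, 105, 150]
  EstIX CGATGG/5: at [12, 120, 126, 154] ⇒ [17, 125, 131, 159]
  GruI TGATTGG/6: at [49, 59] ⇒ [55, 65]
  OquIV GACTTA/4: at [27, 35, 66, 85, 163] ⇒ [31, 39, 70, 89, 167]

All cut coordinates (distinct, sorted): [7, 17, 24, 31, 39, 46, 55, 65, 70, 77, 89, 105, 125, 131, 150, 159, 167]

Fragment lengths:
  [0,7): 7 bp
  [7,17): 10 bp
  [17,24): 7 bp
  [24,31): 7 bp
  [31,39): 8 bp
  [39,46): 7 bp
  [46,55): 9 bp
  [55,65): 10 bp
  [65,70): 5 bp
  [70,77): 7 bp
  [77,89): 12 bp
  [89,105): 16 bp
  [105,125): 20 bp
  [125,131): 6 bp
  [131,150): 19 bp
  [150,159): 9 bp
  [159,167): 8 bp
  [167,173): 6 bp

[5,6,6,7,7,7,7,7,8,8,9,9,10,10,12,16,19,20]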